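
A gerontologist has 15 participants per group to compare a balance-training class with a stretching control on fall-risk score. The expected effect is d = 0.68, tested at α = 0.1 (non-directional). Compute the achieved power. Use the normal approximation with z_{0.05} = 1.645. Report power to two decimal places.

power ≈ 0.59

For two equal groups, power = Φ(d·√(n/2) − z_{α/2}).
d·√(n/2) = 0.68 × √(15/2) = 0.68 × 2.739 = 1.862.
z_β = 1.862 − 1.645 = 0.217.
Power = Φ(0.217) = 0.586.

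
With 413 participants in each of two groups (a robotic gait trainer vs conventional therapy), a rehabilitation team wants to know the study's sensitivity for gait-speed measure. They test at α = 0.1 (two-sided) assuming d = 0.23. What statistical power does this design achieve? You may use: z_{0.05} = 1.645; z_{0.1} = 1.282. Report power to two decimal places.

For two equal groups, power = Φ(d·√(n/2) − z_{α/2}).
d·√(n/2) = 0.23 × √(413/2) = 0.23 × 14.370 = 3.305.
z_β = 3.305 − 1.645 = 1.660.
Power = Φ(1.660) = 0.952.

power ≈ 0.95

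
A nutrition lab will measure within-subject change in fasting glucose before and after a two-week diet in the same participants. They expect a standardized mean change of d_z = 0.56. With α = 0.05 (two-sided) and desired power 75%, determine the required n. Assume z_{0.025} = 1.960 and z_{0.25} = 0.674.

n = 23 pairs

For a paired (one-sample on differences) test: n = ((z_{α/2} + z_β) / d)².
z_{α/2} + z_β = 1.960 + 0.674 = 2.634.
n = (2.634 / 0.56)² = 4.704² = 22.12.
Round up.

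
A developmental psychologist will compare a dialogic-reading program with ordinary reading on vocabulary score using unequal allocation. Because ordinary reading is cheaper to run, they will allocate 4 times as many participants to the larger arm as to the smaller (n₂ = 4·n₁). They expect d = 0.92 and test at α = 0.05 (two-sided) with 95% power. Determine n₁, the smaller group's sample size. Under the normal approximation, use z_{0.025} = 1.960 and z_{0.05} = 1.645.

n₁ = 20

With allocation ratio k = n₂/n₁ = 4, Var(x̄₁−x̄₂) = σ²(1/n₁ + 1/(k·n₁)) = σ²·(k+1)/(k·n₁).
So n₁ = (1 + 1/k)·((z_{α/2} + z_β)/d)² = 1.250 × (3.605/0.92)².
n₁ = 1.250 × 15.35 = 19.2.
Round up: n₁ = 20, giving n₂ = 4 × 20 = 80.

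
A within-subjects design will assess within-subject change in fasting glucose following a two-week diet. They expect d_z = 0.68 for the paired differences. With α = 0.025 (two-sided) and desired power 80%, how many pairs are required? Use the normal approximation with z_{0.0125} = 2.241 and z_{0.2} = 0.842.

For a paired (one-sample on differences) test: n = ((z_{α/2} + z_β) / d)².
z_{α/2} + z_β = 2.241 + 0.842 = 3.083.
n = (3.083 / 0.68)² = 4.534² = 20.56.
Round up.

n = 21 pairs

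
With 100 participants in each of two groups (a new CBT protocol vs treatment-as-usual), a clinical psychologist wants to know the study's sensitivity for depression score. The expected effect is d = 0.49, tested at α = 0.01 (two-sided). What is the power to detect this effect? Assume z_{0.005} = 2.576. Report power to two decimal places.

power ≈ 0.81

For two equal groups, power = Φ(d·√(n/2) − z_{α/2}).
d·√(n/2) = 0.49 × √(100/2) = 0.49 × 7.071 = 3.465.
z_β = 3.465 − 2.576 = 0.889.
Power = Φ(0.889) = 0.813.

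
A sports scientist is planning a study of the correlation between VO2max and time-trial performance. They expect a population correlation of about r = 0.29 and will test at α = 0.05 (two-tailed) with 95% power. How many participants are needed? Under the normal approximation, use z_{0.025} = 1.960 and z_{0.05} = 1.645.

n = 149

Fisher's z: C = ½·ln((1+r)/(1−r)) = ½·ln(1.8169) = 0.2986.
n = ((z_{α/2} + z_β)/C)² + 3.
(1.960 + 1.645) / 0.2986 = 3.605 / 0.2986 = 12.073.
n = 12.073² + 3 = 145.76 + 3 = 148.8.
Round up.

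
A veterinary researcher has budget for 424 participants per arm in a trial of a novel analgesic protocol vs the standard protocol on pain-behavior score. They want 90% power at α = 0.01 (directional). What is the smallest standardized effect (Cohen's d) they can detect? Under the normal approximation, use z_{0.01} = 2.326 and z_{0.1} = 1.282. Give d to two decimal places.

For two independent groups of n = 424 each: d_min = (z_{α} + z_β)·√(2/n).
z-sum = 2.326 + 1.282 = 3.608.
d_min = 3.608 × √(2/424) = 3.608 × 0.0687 = 0.248.

d_min ≈ 0.25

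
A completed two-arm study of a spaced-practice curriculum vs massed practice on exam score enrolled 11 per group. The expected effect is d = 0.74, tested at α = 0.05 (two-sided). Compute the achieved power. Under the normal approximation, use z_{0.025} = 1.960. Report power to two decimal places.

For two equal groups, power = Φ(d·√(n/2) − z_{α/2}).
d·√(n/2) = 0.74 × √(11/2) = 0.74 × 2.345 = 1.735.
z_β = 1.735 − 1.960 = -0.225.
Power = Φ(-0.225) = 0.411.

power ≈ 0.41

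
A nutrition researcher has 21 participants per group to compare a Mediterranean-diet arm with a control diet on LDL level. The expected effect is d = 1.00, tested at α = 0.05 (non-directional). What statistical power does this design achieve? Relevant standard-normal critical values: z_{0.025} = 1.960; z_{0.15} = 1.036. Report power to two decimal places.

power ≈ 0.90

For two equal groups, power = Φ(d·√(n/2) − z_{α/2}).
d·√(n/2) = 1.00 × √(21/2) = 1.00 × 3.240 = 3.240.
z_β = 3.240 − 1.960 = 1.280.
Power = Φ(1.280) = 0.900.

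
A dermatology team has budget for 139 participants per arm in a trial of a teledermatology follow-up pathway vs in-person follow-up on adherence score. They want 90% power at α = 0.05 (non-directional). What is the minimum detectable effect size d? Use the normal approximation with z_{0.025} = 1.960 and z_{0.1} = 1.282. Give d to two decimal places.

For two independent groups of n = 139 each: d_min = (z_{α/2} + z_β)·√(2/n).
z-sum = 1.960 + 1.282 = 3.242.
d_min = 3.242 × √(2/139) = 3.242 × 0.1200 = 0.389.

d_min ≈ 0.39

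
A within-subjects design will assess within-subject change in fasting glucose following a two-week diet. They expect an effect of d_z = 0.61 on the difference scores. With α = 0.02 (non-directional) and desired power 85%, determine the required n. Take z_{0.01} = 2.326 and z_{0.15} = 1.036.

For a paired (one-sample on differences) test: n = ((z_{α/2} + z_β) / d)².
z_{α/2} + z_β = 2.326 + 1.036 = 3.362.
n = (3.362 / 0.61)² = 5.511² = 30.38.
Round up.

n = 31 pairs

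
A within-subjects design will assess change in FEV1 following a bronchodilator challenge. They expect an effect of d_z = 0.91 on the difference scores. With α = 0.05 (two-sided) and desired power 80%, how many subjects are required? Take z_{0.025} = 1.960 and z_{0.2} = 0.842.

n = 10 pairs

For a paired (one-sample on differences) test: n = ((z_{α/2} + z_β) / d)².
z_{α/2} + z_β = 1.960 + 0.842 = 2.802.
n = (2.802 / 0.91)² = 3.079² = 9.48.
Round up.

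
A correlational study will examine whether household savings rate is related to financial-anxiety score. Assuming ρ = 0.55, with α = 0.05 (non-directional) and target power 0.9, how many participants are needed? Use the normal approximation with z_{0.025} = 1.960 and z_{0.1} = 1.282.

Fisher's z: C = ½·ln((1+r)/(1−r)) = ½·ln(3.4444) = 0.6184.
n = ((z_{α/2} + z_β)/C)² + 3.
(1.960 + 1.282) / 0.6184 = 3.242 / 0.6184 = 5.243.
n = 5.243² + 3 = 27.48 + 3 = 30.5.
Round up.

n = 31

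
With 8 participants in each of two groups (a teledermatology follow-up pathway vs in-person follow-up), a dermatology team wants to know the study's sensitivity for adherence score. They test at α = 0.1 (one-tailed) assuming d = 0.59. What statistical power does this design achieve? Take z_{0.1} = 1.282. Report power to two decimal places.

For two equal groups, power = Φ(d·√(n/2) − z_{α}).
d·√(n/2) = 0.59 × √(8/2) = 0.59 × 2.000 = 1.180.
z_β = 1.180 − 1.282 = -0.102.
Power = Φ(-0.102) = 0.459.

power ≈ 0.46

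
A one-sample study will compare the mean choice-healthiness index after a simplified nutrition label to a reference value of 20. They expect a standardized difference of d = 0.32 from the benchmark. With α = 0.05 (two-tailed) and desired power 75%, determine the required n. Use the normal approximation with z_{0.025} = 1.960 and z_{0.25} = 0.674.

n = 68

For a one-sample test: n = ((z_{α/2} + z_β) / d)².
z_{α/2} + z_β = 1.960 + 0.674 = 2.634.
n = (2.634 / 0.32)² = 8.231² = 67.75.
Round up.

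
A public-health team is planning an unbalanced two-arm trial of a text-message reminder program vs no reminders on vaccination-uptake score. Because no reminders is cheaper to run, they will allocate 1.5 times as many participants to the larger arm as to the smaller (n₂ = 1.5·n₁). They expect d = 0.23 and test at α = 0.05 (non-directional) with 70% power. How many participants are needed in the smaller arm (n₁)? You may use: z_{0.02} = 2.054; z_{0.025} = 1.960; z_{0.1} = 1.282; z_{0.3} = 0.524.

With allocation ratio k = n₂/n₁ = 1.5, Var(x̄₁−x̄₂) = σ²(1/n₁ + 1/(k·n₁)) = σ²·(k+1)/(k·n₁).
So n₁ = (1 + 1/k)·((z_{α/2} + z_β)/d)² = 1.667 × (2.484/0.23)².
n₁ = 1.667 × 116.64 = 194.4.
Round up: n₁ = 195, giving n₂ = ⌈1.5 × 195⌉ = ⌈292.5⌉ = 293.

n₁ = 195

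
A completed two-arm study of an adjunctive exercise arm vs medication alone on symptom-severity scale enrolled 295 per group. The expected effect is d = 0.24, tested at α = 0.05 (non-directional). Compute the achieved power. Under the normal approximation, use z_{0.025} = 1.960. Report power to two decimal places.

For two equal groups, power = Φ(d·√(n/2) − z_{α/2}).
d·√(n/2) = 0.24 × √(295/2) = 0.24 × 12.145 = 2.915.
z_β = 2.915 − 1.960 = 0.955.
Power = Φ(0.955) = 0.830.

power ≈ 0.83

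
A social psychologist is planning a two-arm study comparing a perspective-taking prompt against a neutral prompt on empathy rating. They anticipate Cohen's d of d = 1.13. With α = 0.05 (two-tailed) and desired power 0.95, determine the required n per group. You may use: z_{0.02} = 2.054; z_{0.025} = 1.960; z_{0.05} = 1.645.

n = 21 per group

For two independent groups with equal n: n = 2·((z_{α/2} + z_β) / d)².
z_{α/2} + z_β = 1.960 + 1.645 = 3.605.
n = 2 × (3.605 / 1.13)² = 2 × 3.190² = 2 × 10.18 = 20.4.
Round up to the next whole participant.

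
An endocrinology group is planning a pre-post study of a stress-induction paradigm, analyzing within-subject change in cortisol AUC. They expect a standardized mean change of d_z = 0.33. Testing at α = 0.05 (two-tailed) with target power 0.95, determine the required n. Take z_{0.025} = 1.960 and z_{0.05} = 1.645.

For a paired (one-sample on differences) test: n = ((z_{α/2} + z_β) / d)².
z_{α/2} + z_β = 1.960 + 1.645 = 3.605.
n = (3.605 / 0.33)² = 10.924² = 119.34.
Round up.

n = 120 pairs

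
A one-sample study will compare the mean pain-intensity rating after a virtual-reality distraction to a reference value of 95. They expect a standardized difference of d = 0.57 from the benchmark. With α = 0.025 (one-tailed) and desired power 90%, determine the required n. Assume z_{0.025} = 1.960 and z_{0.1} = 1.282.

For a one-sample test: n = ((z_{α} + z_β) / d)².
z_{α} + z_β = 1.960 + 1.282 = 3.242.
n = (3.242 / 0.57)² = 5.688² = 32.35.
Round up.

n = 33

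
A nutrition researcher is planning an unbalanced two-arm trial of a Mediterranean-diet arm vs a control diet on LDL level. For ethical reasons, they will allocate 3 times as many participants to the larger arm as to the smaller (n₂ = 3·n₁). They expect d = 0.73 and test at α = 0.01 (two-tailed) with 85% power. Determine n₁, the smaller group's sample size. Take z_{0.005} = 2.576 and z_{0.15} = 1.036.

With allocation ratio k = n₂/n₁ = 3, Var(x̄₁−x̄₂) = σ²(1/n₁ + 1/(k·n₁)) = σ²·(k+1)/(k·n₁).
So n₁ = (1 + 1/k)·((z_{α/2} + z_β)/d)² = 1.333 × (3.612/0.73)².
n₁ = 1.333 × 24.48 = 32.6.
Round up: n₁ = 33, giving n₂ = 3 × 33 = 99.

n₁ = 33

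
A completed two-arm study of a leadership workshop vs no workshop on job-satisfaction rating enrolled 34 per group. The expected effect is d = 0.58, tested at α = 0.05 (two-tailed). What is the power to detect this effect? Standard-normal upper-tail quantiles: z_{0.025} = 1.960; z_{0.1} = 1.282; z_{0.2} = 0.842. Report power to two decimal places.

For two equal groups, power = Φ(d·√(n/2) − z_{α/2}).
d·√(n/2) = 0.58 × √(34/2) = 0.58 × 4.123 = 2.391.
z_β = 2.391 − 1.960 = 0.431.
Power = Φ(0.431) = 0.667.

power ≈ 0.67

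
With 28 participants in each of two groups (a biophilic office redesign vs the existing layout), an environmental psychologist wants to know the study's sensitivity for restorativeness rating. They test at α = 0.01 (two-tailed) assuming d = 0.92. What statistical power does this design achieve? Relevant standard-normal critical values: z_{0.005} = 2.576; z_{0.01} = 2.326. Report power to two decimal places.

For two equal groups, power = Φ(d·√(n/2) − z_{α/2}).
d·√(n/2) = 0.92 × √(28/2) = 0.92 × 3.742 = 3.442.
z_β = 3.442 − 2.576 = 0.866.
Power = Φ(0.866) = 0.807.

power ≈ 0.81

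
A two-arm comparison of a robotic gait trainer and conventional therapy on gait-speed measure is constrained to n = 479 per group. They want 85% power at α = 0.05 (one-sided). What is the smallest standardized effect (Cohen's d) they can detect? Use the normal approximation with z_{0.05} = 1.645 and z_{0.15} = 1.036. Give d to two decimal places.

d_min ≈ 0.17

For two independent groups of n = 479 each: d_min = (z_{α} + z_β)·√(2/n).
z-sum = 1.645 + 1.036 = 2.681.
d_min = 2.681 × √(2/479) = 2.681 × 0.0646 = 0.173.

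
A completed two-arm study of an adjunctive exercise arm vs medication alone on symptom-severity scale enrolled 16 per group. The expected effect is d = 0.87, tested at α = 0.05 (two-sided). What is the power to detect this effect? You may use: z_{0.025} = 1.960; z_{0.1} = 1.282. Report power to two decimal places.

For two equal groups, power = Φ(d·√(n/2) − z_{α/2}).
d·√(n/2) = 0.87 × √(16/2) = 0.87 × 2.828 = 2.461.
z_β = 2.461 − 1.960 = 0.501.
Power = Φ(0.501) = 0.692.

power ≈ 0.69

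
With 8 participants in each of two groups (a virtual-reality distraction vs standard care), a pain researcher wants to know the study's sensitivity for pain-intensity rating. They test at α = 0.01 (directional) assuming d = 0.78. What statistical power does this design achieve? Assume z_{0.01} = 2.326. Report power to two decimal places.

For two equal groups, power = Φ(d·√(n/2) − z_{α}).
d·√(n/2) = 0.78 × √(8/2) = 0.78 × 2.000 = 1.560.
z_β = 1.560 − 2.326 = -0.766.
Power = Φ(-0.766) = 0.222.

power ≈ 0.22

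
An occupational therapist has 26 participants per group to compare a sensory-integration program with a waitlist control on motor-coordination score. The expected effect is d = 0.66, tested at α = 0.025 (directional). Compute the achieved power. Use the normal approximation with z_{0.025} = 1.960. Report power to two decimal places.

power ≈ 0.66

For two equal groups, power = Φ(d·√(n/2) − z_{α}).
d·√(n/2) = 0.66 × √(26/2) = 0.66 × 3.606 = 2.380.
z_β = 2.380 − 1.960 = 0.420.
Power = Φ(0.420) = 0.663.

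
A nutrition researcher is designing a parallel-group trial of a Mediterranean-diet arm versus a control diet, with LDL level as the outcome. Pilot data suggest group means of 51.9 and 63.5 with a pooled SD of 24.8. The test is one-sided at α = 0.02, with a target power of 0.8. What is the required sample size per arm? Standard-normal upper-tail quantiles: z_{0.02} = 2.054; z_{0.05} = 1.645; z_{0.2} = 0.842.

n = 77 per group

Cohen's d = |M₁ − M₂| / SD_pooled = |51.9 − 63.5| / 24.8 = 11.6 / 24.8 = 0.468.
For two independent groups with equal n: n = 2·((z_{α} + z_β) / d)².
z_{α} + z_β = 2.054 + 0.842 = 2.896.
n = 2 × (2.896 / 0.468)² = 2 × 6.188² = 2 × 38.29 = 76.6.
Round up to the next whole participant.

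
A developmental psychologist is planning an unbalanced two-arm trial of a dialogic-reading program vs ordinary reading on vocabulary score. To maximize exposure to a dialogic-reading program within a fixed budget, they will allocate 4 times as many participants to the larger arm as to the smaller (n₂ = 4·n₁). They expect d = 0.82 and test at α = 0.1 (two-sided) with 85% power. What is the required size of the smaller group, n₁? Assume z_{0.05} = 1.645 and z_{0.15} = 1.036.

n₁ = 14

With allocation ratio k = n₂/n₁ = 4, Var(x̄₁−x̄₂) = σ²(1/n₁ + 1/(k·n₁)) = σ²·(k+1)/(k·n₁).
So n₁ = (1 + 1/k)·((z_{α/2} + z_β)/d)² = 1.250 × (2.681/0.82)².
n₁ = 1.250 × 10.69 = 13.4.
Round up: n₁ = 14, giving n₂ = 4 × 14 = 56.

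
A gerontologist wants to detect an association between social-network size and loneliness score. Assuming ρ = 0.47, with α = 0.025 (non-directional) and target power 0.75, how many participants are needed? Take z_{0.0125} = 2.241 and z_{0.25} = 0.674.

n = 36

Fisher's z: C = ½·ln((1+r)/(1−r)) = ½·ln(2.7736) = 0.5101.
n = ((z_{α/2} + z_β)/C)² + 3.
(2.241 + 0.674) / 0.5101 = 2.915 / 0.5101 = 5.715.
n = 5.715² + 3 = 32.66 + 3 = 35.7.
Round up.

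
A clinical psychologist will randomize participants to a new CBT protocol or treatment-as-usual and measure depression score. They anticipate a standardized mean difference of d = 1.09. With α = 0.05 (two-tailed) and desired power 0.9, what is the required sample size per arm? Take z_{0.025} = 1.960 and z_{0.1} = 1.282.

For two independent groups with equal n: n = 2·((z_{α/2} + z_β) / d)².
z_{α/2} + z_β = 1.960 + 1.282 = 3.242.
n = 2 × (3.242 / 1.09)² = 2 × 2.974² = 2 × 8.85 = 17.7.
Round up to the next whole participant.

n = 18 per group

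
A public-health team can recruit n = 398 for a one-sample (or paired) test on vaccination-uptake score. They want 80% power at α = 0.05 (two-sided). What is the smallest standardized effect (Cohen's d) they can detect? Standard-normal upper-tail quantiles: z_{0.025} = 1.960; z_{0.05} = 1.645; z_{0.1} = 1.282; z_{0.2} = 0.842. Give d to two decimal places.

d_min ≈ 0.14

For a single sample (or paired design) of n = 398: d_min = (z_{α/2} + z_β)/√n.
z-sum = 1.960 + 0.842 = 2.802.
d_min = 2.802 / √398 = 2.802 / 19.950 = 0.140.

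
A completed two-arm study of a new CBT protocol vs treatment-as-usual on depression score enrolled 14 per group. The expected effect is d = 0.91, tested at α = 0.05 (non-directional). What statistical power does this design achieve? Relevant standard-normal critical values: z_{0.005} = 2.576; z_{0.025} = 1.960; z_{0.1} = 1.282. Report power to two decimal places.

For two equal groups, power = Φ(d·√(n/2) − z_{α/2}).
d·√(n/2) = 0.91 × √(14/2) = 0.91 × 2.646 = 2.408.
z_β = 2.408 − 1.960 = 0.448.
Power = Φ(0.448) = 0.673.

power ≈ 0.67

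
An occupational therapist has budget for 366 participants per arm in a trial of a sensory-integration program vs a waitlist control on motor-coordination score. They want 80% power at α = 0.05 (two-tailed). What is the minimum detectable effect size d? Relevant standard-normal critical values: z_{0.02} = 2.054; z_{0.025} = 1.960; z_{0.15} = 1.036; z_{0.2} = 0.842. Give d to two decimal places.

d_min ≈ 0.21

For two independent groups of n = 366 each: d_min = (z_{α/2} + z_β)·√(2/n).
z-sum = 1.960 + 0.842 = 2.802.
d_min = 2.802 × √(2/366) = 2.802 × 0.0739 = 0.207.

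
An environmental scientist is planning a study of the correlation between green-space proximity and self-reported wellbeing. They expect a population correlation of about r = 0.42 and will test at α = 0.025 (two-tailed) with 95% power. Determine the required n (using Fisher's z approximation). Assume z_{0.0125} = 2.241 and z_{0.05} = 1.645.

n = 79

Fisher's z: C = ½·ln((1+r)/(1−r)) = ½·ln(2.4483) = 0.4477.
n = ((z_{α/2} + z_β)/C)² + 3.
(2.241 + 1.645) / 0.4477 = 3.886 / 0.4477 = 8.680.
n = 8.680² + 3 = 75.34 + 3 = 78.3.
Round up.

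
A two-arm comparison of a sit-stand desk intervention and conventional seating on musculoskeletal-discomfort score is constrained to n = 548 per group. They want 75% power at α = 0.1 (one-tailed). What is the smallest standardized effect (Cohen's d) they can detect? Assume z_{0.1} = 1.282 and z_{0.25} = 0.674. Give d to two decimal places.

For two independent groups of n = 548 each: d_min = (z_{α} + z_β)·√(2/n).
z-sum = 1.282 + 0.674 = 1.956.
d_min = 1.956 × √(2/548) = 1.956 × 0.0604 = 0.118.

d_min ≈ 0.12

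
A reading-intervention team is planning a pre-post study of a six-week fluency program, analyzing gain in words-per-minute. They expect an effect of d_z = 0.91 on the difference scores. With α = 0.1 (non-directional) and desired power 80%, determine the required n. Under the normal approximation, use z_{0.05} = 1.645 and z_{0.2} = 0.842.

n = 8 pairs

For a paired (one-sample on differences) test: n = ((z_{α/2} + z_β) / d)².
z_{α/2} + z_β = 1.645 + 0.842 = 2.487.
n = (2.487 / 0.91)² = 2.733² = 7.47.
Round up.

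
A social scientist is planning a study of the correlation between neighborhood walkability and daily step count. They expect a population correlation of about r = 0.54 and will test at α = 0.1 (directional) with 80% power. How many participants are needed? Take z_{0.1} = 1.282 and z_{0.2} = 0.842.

n = 16

Fisher's z: C = ½·ln((1+r)/(1−r)) = ½·ln(3.3478) = 0.6042.
n = ((z_{α} + z_β)/C)² + 3.
(1.282 + 0.842) / 0.6042 = 2.124 / 0.6042 = 3.515.
n = 3.515² + 3 = 12.36 + 3 = 15.4.
Round up.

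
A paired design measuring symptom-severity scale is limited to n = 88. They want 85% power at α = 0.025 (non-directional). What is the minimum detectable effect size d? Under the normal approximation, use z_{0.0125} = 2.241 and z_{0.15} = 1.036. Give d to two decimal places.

d_min ≈ 0.35

For a single sample (or paired design) of n = 88: d_min = (z_{α/2} + z_β)/√n.
z-sum = 2.241 + 1.036 = 3.277.
d_min = 3.277 / √88 = 3.277 / 9.381 = 0.349.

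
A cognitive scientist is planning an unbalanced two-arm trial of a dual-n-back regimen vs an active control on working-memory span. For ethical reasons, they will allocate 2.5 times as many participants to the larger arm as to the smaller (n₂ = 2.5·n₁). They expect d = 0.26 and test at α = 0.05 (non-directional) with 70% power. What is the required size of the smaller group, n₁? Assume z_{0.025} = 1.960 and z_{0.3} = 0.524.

n₁ = 128

With allocation ratio k = n₂/n₁ = 2.5, Var(x̄₁−x̄₂) = σ²(1/n₁ + 1/(k·n₁)) = σ²·(k+1)/(k·n₁).
So n₁ = (1 + 1/k)·((z_{α/2} + z_β)/d)² = 1.400 × (2.484/0.26)².
n₁ = 1.400 × 91.28 = 127.8.
Round up: n₁ = 128, giving n₂ = 2.5 × 128 = 320.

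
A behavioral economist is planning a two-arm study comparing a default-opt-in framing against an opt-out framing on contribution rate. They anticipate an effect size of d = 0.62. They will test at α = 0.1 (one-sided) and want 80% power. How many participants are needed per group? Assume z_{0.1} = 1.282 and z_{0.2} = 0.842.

For two independent groups with equal n: n = 2·((z_{α} + z_β) / d)².
z_{α} + z_β = 1.282 + 0.842 = 2.124.
n = 2 × (2.124 / 0.62)² = 2 × 3.426² = 2 × 11.74 = 23.5.
Round up to the next whole participant.

n = 24 per group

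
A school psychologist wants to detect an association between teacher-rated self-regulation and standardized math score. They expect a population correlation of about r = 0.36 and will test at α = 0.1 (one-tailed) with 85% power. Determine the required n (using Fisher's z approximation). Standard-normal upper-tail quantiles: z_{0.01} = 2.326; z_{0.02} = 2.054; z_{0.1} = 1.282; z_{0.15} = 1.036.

n = 41

Fisher's z: C = ½·ln((1+r)/(1−r)) = ½·ln(2.1250) = 0.3769.
n = ((z_{α} + z_β)/C)² + 3.
(1.282 + 1.036) / 0.3769 = 2.318 / 0.3769 = 6.150.
n = 6.150² + 3 = 37.82 + 3 = 40.8.
Round up.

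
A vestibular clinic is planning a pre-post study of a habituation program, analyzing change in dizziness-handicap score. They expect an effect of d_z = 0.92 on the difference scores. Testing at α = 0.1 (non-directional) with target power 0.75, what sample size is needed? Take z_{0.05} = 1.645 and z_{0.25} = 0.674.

n = 7 pairs

For a paired (one-sample on differences) test: n = ((z_{α/2} + z_β) / d)².
z_{α/2} + z_β = 1.645 + 0.674 = 2.319.
n = (2.319 / 0.92)² = 2.521² = 6.35.
Round up.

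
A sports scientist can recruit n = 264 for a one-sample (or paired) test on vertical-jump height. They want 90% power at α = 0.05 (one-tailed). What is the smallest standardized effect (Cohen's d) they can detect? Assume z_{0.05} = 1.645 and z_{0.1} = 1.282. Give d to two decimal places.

For a single sample (or paired design) of n = 264: d_min = (z_{α} + z_β)/√n.
z-sum = 1.645 + 1.282 = 2.927.
d_min = 2.927 / √264 = 2.927 / 16.248 = 0.180.

d_min ≈ 0.18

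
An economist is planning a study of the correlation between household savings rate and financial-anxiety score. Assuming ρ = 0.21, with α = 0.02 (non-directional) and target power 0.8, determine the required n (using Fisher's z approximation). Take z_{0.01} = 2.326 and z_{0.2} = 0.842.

n = 224

Fisher's z: C = ½·ln((1+r)/(1−r)) = ½·ln(1.5316) = 0.2132.
n = ((z_{α/2} + z_β)/C)² + 3.
(2.326 + 0.842) / 0.2132 = 3.168 / 0.2132 = 14.859.
n = 14.859² + 3 = 220.80 + 3 = 223.8.
Round up.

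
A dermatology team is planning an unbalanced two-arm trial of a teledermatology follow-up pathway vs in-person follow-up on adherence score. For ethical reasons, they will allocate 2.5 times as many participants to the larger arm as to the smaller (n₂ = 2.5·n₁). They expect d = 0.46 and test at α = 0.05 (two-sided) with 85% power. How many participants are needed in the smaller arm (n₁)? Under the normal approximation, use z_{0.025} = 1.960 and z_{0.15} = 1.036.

n₁ = 60

With allocation ratio k = n₂/n₁ = 2.5, Var(x̄₁−x̄₂) = σ²(1/n₁ + 1/(k·n₁)) = σ²·(k+1)/(k·n₁).
So n₁ = (1 + 1/k)·((z_{α/2} + z_β)/d)² = 1.400 × (2.996/0.46)².
n₁ = 1.400 × 42.42 = 59.4.
Round up: n₁ = 60, giving n₂ = 2.5 × 60 = 150.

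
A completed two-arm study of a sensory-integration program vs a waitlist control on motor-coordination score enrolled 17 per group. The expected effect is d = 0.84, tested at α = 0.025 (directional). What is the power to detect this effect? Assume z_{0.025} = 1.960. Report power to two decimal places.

power ≈ 0.69

For two equal groups, power = Φ(d·√(n/2) − z_{α}).
d·√(n/2) = 0.84 × √(17/2) = 0.84 × 2.915 = 2.449.
z_β = 2.449 − 1.960 = 0.489.
Power = Φ(0.489) = 0.688.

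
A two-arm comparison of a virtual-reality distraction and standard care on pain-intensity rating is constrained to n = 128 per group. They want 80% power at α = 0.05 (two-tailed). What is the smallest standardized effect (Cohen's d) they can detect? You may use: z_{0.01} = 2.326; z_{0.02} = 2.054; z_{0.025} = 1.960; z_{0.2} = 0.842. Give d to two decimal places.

For two independent groups of n = 128 each: d_min = (z_{α/2} + z_β)·√(2/n).
z-sum = 1.960 + 0.842 = 2.802.
d_min = 2.802 × √(2/128) = 2.802 × 0.1250 = 0.350.

d_min ≈ 0.35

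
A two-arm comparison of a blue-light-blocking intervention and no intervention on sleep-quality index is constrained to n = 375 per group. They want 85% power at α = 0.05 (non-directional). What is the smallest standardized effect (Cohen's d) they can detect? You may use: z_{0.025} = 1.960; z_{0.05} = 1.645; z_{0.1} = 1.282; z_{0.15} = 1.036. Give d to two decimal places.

For two independent groups of n = 375 each: d_min = (z_{α/2} + z_β)·√(2/n).
z-sum = 1.960 + 1.036 = 2.996.
d_min = 2.996 × √(2/375) = 2.996 × 0.0730 = 0.219.

d_min ≈ 0.22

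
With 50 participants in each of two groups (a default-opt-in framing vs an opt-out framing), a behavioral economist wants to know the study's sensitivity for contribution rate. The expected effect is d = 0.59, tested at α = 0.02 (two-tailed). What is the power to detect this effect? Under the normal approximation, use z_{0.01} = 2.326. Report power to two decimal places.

power ≈ 0.73

For two equal groups, power = Φ(d·√(n/2) − z_{α/2}).
d·√(n/2) = 0.59 × √(50/2) = 0.59 × 5.000 = 2.950.
z_β = 2.950 − 2.326 = 0.624.
Power = Φ(0.624) = 0.734.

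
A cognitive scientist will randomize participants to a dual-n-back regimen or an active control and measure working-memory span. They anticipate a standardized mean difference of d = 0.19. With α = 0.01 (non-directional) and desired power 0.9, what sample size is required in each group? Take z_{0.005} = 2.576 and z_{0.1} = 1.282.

n = 825 per group

For two independent groups with equal n: n = 2·((z_{α/2} + z_β) / d)².
z_{α/2} + z_β = 2.576 + 1.282 = 3.858.
n = 2 × (3.858 / 0.19)² = 2 × 20.305² = 2 × 412.30 = 824.6.
Round up to the next whole participant.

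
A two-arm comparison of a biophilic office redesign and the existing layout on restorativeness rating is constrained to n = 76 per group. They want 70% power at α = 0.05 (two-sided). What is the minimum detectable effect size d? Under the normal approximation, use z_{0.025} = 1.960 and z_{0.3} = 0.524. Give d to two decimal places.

For two independent groups of n = 76 each: d_min = (z_{α/2} + z_β)·√(2/n).
z-sum = 1.960 + 0.524 = 2.484.
d_min = 2.484 × √(2/76) = 2.484 × 0.1622 = 0.403.

d_min ≈ 0.40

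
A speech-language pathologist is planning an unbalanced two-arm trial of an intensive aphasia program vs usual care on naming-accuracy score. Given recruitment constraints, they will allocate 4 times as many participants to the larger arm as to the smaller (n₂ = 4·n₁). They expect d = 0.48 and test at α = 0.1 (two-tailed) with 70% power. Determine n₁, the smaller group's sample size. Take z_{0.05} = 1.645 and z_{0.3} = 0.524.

n₁ = 26

With allocation ratio k = n₂/n₁ = 4, Var(x̄₁−x̄₂) = σ²(1/n₁ + 1/(k·n₁)) = σ²·(k+1)/(k·n₁).
So n₁ = (1 + 1/k)·((z_{α/2} + z_β)/d)² = 1.250 × (2.169/0.48)².
n₁ = 1.250 × 20.42 = 25.5.
Round up: n₁ = 26, giving n₂ = 4 × 26 = 104.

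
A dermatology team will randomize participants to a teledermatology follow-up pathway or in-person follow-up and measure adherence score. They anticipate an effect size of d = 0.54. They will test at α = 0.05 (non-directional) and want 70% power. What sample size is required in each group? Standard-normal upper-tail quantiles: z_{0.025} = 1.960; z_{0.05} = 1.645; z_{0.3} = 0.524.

n = 43 per group

For two independent groups with equal n: n = 2·((z_{α/2} + z_β) / d)².
z_{α/2} + z_β = 1.960 + 0.524 = 2.484.
n = 2 × (2.484 / 0.54)² = 2 × 4.600² = 2 × 21.16 = 42.3.
Round up to the next whole participant.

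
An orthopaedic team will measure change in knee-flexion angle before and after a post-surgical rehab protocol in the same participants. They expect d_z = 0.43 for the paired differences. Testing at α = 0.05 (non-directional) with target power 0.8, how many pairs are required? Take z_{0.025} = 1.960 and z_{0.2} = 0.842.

For a paired (one-sample on differences) test: n = ((z_{α/2} + z_β) / d)².
z_{α/2} + z_β = 1.960 + 0.842 = 2.802.
n = (2.802 / 0.43)² = 6.516² = 42.46.
Round up.

n = 43 pairs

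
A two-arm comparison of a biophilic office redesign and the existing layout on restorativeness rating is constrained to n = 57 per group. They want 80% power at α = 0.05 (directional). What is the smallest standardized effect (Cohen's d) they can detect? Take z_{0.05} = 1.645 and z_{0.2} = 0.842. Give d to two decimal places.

For two independent groups of n = 57 each: d_min = (z_{α} + z_β)·√(2/n).
z-sum = 1.645 + 0.842 = 2.487.
d_min = 2.487 × √(2/57) = 2.487 × 0.1873 = 0.466.

d_min ≈ 0.47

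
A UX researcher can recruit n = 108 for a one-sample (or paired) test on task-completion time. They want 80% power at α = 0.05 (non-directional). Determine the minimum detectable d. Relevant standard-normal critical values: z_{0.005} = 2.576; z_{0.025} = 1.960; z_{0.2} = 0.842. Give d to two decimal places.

d_min ≈ 0.27

For a single sample (or paired design) of n = 108: d_min = (z_{α/2} + z_β)/√n.
z-sum = 1.960 + 0.842 = 2.802.
d_min = 2.802 / √108 = 2.802 / 10.392 = 0.270.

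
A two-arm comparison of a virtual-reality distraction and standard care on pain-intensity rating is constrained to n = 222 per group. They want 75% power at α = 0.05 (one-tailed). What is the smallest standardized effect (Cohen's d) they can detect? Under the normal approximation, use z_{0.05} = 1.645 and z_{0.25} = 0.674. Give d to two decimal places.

For two independent groups of n = 222 each: d_min = (z_{α} + z_β)·√(2/n).
z-sum = 1.645 + 0.674 = 2.319.
d_min = 2.319 × √(2/222) = 2.319 × 0.0949 = 0.220.

d_min ≈ 0.22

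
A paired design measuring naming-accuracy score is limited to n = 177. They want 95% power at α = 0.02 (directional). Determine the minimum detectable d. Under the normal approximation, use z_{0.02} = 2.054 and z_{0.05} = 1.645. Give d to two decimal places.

d_min ≈ 0.28

For a single sample (or paired design) of n = 177: d_min = (z_{α} + z_β)/√n.
z-sum = 2.054 + 1.645 = 3.699.
d_min = 3.699 / √177 = 3.699 / 13.304 = 0.278.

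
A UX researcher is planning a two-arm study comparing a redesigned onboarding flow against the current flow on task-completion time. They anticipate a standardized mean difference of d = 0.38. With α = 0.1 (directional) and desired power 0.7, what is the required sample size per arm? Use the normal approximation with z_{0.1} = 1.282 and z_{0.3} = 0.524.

n = 46 per group

For two independent groups with equal n: n = 2·((z_{α} + z_β) / d)².
z_{α} + z_β = 1.282 + 0.524 = 1.806.
n = 2 × (1.806 / 0.38)² = 2 × 4.753² = 2 × 22.59 = 45.2.
Round up to the next whole participant.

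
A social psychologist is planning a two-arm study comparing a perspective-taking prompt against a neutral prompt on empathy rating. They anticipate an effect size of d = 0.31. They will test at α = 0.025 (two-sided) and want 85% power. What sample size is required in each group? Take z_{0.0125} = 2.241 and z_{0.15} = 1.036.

For two independent groups with equal n: n = 2·((z_{α/2} + z_β) / d)².
z_{α/2} + z_β = 2.241 + 1.036 = 3.277.
n = 2 × (3.277 / 0.31)² = 2 × 10.571² = 2 × 111.75 = 223.5.
Round up to the next whole participant.

n = 224 per group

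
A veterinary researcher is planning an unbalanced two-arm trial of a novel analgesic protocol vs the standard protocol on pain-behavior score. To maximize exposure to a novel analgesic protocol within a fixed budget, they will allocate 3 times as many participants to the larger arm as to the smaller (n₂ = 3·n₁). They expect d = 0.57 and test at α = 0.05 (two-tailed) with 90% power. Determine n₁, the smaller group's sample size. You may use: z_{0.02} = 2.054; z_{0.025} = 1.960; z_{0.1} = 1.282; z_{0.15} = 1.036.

With allocation ratio k = n₂/n₁ = 3, Var(x̄₁−x̄₂) = σ²(1/n₁ + 1/(k·n₁)) = σ²·(k+1)/(k·n₁).
So n₁ = (1 + 1/k)·((z_{α/2} + z_β)/d)² = 1.333 × (3.242/0.57)².
n₁ = 1.333 × 32.35 = 43.1.
Round up: n₁ = 44, giving n₂ = 3 × 44 = 132.

n₁ = 44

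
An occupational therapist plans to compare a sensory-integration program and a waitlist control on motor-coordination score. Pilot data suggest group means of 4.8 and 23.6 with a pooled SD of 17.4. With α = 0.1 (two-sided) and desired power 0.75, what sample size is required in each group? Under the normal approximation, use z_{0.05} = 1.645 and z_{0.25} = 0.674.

n = 10 per group

Cohen's d = |M₁ − M₂| / SD_pooled = |4.8 − 23.6| / 17.4 = 18.8 / 17.4 = 1.080.
For two independent groups with equal n: n = 2·((z_{α/2} + z_β) / d)².
z_{α/2} + z_β = 1.645 + 0.674 = 2.319.
n = 2 × (2.319 / 1.080)² = 2 × 2.147² = 2 × 4.61 = 9.2.
Round up to the next whole participant.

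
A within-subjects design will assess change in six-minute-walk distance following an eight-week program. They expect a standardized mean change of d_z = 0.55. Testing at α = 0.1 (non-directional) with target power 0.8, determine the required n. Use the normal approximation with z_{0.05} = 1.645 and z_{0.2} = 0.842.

n = 21 pairs

For a paired (one-sample on differences) test: n = ((z_{α/2} + z_β) / d)².
z_{α/2} + z_β = 1.645 + 0.842 = 2.487.
n = (2.487 / 0.55)² = 4.522² = 20.45.
Round up.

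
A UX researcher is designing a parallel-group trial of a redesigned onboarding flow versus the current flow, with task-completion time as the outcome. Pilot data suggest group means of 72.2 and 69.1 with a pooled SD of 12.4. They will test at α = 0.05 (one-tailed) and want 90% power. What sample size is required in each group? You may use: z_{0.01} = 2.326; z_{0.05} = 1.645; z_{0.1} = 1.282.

Cohen's d = |M₁ − M₂| / SD_pooled = |72.2 − 69.1| / 12.4 = 3.1 / 12.4 = 0.250.
For two independent groups with equal n: n = 2·((z_{α} + z_β) / d)².
z_{α} + z_β = 1.645 + 1.282 = 2.927.
n = 2 × (2.927 / 0.250)² = 2 × 11.708² = 2 × 137.08 = 274.2.
Round up to the next whole participant.

n = 275 per group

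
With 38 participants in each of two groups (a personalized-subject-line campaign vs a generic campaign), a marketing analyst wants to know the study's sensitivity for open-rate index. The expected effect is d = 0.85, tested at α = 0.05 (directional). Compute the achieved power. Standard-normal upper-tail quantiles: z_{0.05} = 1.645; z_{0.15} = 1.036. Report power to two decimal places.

For two equal groups, power = Φ(d·√(n/2) − z_{α}).
d·√(n/2) = 0.85 × √(38/2) = 0.85 × 4.359 = 3.705.
z_β = 3.705 − 1.645 = 2.060.
Power = Φ(2.060) = 0.980.

power ≈ 0.98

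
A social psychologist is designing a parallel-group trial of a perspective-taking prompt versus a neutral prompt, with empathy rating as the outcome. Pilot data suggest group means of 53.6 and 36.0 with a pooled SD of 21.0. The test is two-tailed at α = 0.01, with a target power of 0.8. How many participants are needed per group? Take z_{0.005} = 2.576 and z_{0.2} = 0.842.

Cohen's d = |M₁ − M₂| / SD_pooled = |53.6 − 36.0| / 21.0 = 17.6 / 21.0 = 0.838.
For two independent groups with equal n: n = 2·((z_{α/2} + z_β) / d)².
z_{α/2} + z_β = 2.576 + 0.842 = 3.418.
n = 2 × (3.418 / 0.838)² = 2 × 4.079² = 2 × 16.64 = 33.3.
Round up to the next whole participant.

n = 34 per group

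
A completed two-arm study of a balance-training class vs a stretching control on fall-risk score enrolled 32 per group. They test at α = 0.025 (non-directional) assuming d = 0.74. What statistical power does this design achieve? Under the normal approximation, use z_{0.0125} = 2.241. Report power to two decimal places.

power ≈ 0.76

For two equal groups, power = Φ(d·√(n/2) − z_{α/2}).
d·√(n/2) = 0.74 × √(32/2) = 0.74 × 4.000 = 2.960.
z_β = 2.960 − 2.241 = 0.719.
Power = Φ(0.719) = 0.764.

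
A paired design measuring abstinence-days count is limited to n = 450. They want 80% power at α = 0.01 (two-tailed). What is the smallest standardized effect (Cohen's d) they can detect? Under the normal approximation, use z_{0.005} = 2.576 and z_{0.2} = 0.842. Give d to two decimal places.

For a single sample (or paired design) of n = 450: d_min = (z_{α/2} + z_β)/√n.
z-sum = 2.576 + 0.842 = 3.418.
d_min = 3.418 / √450 = 3.418 / 21.213 = 0.161.

d_min ≈ 0.16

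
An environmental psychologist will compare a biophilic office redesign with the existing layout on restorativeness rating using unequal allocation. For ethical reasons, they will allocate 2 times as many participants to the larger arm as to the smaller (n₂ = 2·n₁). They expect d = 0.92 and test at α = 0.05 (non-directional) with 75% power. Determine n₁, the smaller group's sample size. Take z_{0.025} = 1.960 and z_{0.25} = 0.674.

n₁ = 13

With allocation ratio k = n₂/n₁ = 2, Var(x̄₁−x̄₂) = σ²(1/n₁ + 1/(k·n₁)) = σ²·(k+1)/(k·n₁).
So n₁ = (1 + 1/k)·((z_{α/2} + z_β)/d)² = 1.500 × (2.634/0.92)².
n₁ = 1.500 × 8.20 = 12.3.
Round up: n₁ = 13, giving n₂ = 2 × 13 = 26.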